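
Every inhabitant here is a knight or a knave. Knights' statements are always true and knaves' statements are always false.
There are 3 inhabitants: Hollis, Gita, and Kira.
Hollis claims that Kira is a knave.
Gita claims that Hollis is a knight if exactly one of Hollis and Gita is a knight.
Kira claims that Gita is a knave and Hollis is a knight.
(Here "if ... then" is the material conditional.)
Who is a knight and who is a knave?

Hollis is a knight, Gita is a knight, and Kira is a knave.

Hollis is a knight, and the claim "Kira is a knave" is indeed True.
Gita is a knight; "Hollis is a knight if exactly one of Hollis and Gita is a knight" is True, as required.
Kira is a knave; "Gita is a knave and Hollis is a knight" is false, as required.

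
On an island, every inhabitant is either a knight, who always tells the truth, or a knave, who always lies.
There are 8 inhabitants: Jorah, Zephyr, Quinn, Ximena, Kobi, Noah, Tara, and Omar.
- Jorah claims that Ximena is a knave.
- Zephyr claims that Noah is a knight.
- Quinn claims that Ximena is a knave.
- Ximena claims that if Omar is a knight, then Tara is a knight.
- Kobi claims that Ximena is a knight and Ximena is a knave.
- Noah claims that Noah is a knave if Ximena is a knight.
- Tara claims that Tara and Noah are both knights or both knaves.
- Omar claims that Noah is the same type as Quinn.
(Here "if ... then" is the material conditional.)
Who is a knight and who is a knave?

Jorah is a knight, Zephyr is a knight, Quinn is a knight, Ximena is a knave, Kobi is a knave, Noah is a knight, Tara is a knave, and Omar is a knight.

As a knight, Jorah's statement "Ximena is a knave" should be True; it is.
Zephyr is a knight, so "Noah is a knight" must be True — and it is.
As a knight, Quinn's statement "Ximena is a knave" should be True; it is.
Since Ximena is a knave, "if Omar is a knight, then Tara is a knight" needs to be false, which holds.
Kobi is a knave, and the claim "Ximena is a knight and Ximena is a knave" is indeed false.
Since Noah is a knight, "Noah is a knave if Ximena is a knight" needs to be True, which holds.
As a knave, Tara's statement "Tara and Noah are both knights or both knaves" should be false; it is.
Omar is a knight; "Noah is the same type as Quinn" is True, as required.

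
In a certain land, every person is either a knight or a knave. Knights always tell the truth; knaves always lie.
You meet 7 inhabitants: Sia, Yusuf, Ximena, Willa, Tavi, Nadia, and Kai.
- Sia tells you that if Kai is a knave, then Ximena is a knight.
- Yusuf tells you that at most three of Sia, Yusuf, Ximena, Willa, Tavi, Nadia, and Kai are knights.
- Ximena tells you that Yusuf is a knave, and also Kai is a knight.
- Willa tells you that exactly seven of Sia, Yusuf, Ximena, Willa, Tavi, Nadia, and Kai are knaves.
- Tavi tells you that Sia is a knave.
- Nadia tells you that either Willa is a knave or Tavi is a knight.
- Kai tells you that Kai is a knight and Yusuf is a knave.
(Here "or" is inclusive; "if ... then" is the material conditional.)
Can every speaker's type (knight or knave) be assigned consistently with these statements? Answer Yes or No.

Yes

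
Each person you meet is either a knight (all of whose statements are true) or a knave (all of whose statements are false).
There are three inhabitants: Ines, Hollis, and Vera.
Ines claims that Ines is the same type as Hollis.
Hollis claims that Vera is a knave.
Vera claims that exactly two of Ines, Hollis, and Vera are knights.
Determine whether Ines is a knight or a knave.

Consistent assignments: {Ines=knave, Hollis=knight, Vera=knave}
In every consistent assignment, Ines is a knave.

Ines is a knave.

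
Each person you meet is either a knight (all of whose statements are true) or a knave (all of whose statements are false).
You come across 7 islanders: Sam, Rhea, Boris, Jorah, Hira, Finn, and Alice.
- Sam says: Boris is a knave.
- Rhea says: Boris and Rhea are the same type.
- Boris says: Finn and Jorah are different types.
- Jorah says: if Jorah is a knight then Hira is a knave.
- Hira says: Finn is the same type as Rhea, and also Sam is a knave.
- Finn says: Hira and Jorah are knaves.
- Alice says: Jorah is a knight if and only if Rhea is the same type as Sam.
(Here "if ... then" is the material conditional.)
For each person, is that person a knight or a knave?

Sam (knave): "Boris is a knave" — false. ✓
Rhea is a knight, so "Boris and Rhea are the same type" must be True — and it is.
Boris is a knight, so "Finn and Jorah are different types" must be True — and it is.
Jorah (knight): "if Jorah is a knight then Hira is a knave" — True. ✓
As a knave, Hira's statement "Finn is the same type as Rhea, and also Sam is a knave" should be false; it is.
As a knave, Finn's statement "Hira and Jorah are knaves" should be false; it is.
As a knave, Alice's statement "Jorah is a knight if and only if Rhea is the same type as Sam" should be false; it is.

Knights: Rhea, Boris, and Jorah. Knaves: Sam, Hira, Finn, and Alice.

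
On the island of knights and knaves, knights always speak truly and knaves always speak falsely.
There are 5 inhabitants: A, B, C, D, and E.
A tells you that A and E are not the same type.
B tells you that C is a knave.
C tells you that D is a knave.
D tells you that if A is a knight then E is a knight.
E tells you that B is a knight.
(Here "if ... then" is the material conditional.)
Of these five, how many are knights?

The unique consistent assignment is A=knight, B=knave, C=knight, D=knave, E=knave.
That has 2 knights.

2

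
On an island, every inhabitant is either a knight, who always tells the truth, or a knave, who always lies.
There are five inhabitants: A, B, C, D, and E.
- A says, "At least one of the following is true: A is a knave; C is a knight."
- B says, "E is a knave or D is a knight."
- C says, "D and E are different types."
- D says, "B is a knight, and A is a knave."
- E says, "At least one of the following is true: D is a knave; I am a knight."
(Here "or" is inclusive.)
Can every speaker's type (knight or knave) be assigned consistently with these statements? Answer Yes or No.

One consistent assignment: A=knight, B=knave, C=knight, D=knave, E=knight.

Yes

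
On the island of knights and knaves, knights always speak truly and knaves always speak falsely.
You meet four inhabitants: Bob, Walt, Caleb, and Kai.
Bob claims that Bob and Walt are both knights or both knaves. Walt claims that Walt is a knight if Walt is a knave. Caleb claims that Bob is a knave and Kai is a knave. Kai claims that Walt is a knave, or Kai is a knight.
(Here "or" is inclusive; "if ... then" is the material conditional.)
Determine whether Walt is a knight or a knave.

Walt is a knight.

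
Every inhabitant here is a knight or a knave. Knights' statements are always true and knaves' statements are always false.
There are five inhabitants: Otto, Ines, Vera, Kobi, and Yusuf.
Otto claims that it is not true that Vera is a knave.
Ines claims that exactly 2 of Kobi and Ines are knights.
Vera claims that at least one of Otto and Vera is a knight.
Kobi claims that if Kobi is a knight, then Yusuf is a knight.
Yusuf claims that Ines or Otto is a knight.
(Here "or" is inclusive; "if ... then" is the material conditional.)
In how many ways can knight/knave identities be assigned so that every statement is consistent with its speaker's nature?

3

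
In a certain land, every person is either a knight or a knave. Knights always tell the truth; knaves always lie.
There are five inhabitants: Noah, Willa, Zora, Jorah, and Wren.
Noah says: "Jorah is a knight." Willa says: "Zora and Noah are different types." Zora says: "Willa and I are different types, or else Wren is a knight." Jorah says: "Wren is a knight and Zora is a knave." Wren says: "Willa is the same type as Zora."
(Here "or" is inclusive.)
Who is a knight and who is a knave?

Knights: Willa, Zora, and Wren. Knaves: Noah and Jorah.

Noah (knave): "Jorah is a knight" — false. ✓
As a knight, Willa's statement "Zora and Noah are different types" should be true; it is.
Zora is a knight, and the claim "Willa and I are different types, or else Wren is a knight" is indeed true.
As a knave, Jorah's statement "Wren is a knight and Zora is a knave" should be false; it is.
Wren is a knight; "Willa is the same type as Zora" is true, as required.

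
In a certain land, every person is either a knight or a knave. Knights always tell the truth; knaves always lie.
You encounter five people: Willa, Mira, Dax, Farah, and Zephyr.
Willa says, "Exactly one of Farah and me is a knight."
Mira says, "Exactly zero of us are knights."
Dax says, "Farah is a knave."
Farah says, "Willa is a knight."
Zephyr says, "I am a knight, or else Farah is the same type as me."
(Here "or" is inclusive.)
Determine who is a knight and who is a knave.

Willa is a knave, Mira is a knave, Dax is a knight, Farah is a knave, and Zephyr is a knight.

Suppose Willa is a knight. Then Willa's statement "exactly one of Farah and me is a knight" would have to be true. Checking the 16 ways to assign the others, none is consistent with every speaker.
(For instance, with Mira=knave, Dax=knight, Farah=knave, Zephyr=knight, Farah's claim "Willa is a knight" comes out true where it would need to be false.)
So Willa must be a knave, making "exactly one of Farah and me is a knight" false. Taking Willa=knave, Mira=knave, Dax=knight, Farah=knave, Zephyr=knight, each remaining statement checks out:
  Mira (knave): "exactly zero of us are knights" — false. ✓
  Dax (knight): "Farah is a knave" — true. ✓
  Farah (knave): "Willa is a knight" — false. ✓
  Zephyr (knight): "I am a knight, or else Farah is the same type as me" — true. ✓
This is the unique consistent assignment.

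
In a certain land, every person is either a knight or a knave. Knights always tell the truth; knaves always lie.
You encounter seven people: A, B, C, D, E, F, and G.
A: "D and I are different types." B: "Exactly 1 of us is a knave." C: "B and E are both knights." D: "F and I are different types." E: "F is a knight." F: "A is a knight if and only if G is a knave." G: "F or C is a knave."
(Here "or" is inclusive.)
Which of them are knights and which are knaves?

A (knight): "D and I are different types" — true. ✓
B is a knave; "exactly 1 of us is a knave" is false, as required.
As a knave, C's statement "B and E are both knights" should be false; it is.
As a knave, D's statement "F and I are different types" should be false; it is.
Since E is a knave, "F is a knight" needs to be false, which holds.
F is a knave, and the claim "A is a knight if and only if G is a knave" is indeed false.
G is a knight, so "F or C is a knave" must be true — and it is.

A is a knight, B is a knave, C is a knave, D is a knave, E is a knave, F is a knave, and G is a knight.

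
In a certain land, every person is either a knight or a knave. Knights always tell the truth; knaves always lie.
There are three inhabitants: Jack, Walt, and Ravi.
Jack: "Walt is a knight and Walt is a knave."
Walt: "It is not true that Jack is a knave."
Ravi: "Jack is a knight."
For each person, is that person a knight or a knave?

Jack is a knave, Walt is a knave, and Ravi is a knave.

Jack is a knave, and the claim "Walt is a knight and Walt is a knave" is indeed False.
Walt is a knave, and the claim "it is not true that Jack is a knave" is indeed False.
Since Ravi is a knave, "Jack is a knight" needs to be False, which holds.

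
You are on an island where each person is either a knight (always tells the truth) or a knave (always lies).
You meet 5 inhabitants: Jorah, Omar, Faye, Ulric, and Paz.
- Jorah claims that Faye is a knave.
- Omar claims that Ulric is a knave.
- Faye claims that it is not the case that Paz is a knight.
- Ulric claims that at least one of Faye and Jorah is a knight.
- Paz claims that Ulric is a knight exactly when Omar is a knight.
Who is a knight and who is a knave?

Jorah is a knave, Omar is a knave, Faye is a knight, Ulric is a knight, and Paz is a knave.

Jorah is a knave, so "Faye is a knave" must be False — and it is.
Omar is a knave; "Ulric is a knave" is False, as required.
Faye is a knight; "it is not the case that Paz is a knight" is true, as required.
Ulric (knight): "at least one of Faye and Jorah is a knight" — true. ✓
Paz (knave): "Ulric is a knight exactly when Omar is a knight" — False. ✓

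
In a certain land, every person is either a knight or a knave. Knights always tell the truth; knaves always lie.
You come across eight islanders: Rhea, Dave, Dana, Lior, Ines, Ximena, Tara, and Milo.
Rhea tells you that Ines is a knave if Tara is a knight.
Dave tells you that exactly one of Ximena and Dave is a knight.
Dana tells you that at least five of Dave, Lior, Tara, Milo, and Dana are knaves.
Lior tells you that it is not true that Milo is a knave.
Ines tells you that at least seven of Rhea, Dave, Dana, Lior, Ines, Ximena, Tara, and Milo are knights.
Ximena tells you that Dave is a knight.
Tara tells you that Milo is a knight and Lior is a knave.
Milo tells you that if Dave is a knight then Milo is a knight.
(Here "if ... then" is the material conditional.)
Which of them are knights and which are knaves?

Rhea is a knight, Dave is a knave, Dana is a knave, Lior is a knight, Ines is a knave, Ximena is a knave, Tara is a knave, and Milo is a knight.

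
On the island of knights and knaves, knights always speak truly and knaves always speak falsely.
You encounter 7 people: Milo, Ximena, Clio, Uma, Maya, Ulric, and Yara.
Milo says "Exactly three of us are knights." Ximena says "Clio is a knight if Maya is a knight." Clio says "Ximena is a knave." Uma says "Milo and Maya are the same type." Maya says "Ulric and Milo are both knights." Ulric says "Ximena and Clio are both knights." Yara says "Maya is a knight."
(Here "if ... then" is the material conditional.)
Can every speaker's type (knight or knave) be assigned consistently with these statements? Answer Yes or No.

Yes

One consistent assignment: Milo=knave, Ximena=knight, Clio=knave, Uma=knight, Maya=knave, Ulric=knave, Yara=knave.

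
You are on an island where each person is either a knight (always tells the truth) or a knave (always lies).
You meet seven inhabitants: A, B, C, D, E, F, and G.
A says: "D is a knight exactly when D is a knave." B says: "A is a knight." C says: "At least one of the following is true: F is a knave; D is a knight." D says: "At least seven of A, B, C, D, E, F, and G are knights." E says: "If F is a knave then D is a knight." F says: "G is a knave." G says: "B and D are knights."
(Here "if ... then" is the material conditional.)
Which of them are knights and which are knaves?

Knights: E and F. Knaves: A, B, C, D, and G.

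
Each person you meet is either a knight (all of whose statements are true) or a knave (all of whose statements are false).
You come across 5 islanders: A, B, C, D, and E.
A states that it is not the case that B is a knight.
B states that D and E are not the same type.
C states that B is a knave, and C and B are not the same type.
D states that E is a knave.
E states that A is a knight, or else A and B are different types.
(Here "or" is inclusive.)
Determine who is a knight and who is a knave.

Suppose A is a knight. Then A's statement "it is not the case that B is a knight" would have to be true. Checking the 16 ways to assign the others, none is consistent with every speaker.
(For instance, with B=knight, C=knave, D=knave, E=knight, A's claim "it is not the case that B is a knight" comes out false where it would need to be true.)
So A must be a knave, making "it is not the case that B is a knight" false. Taking A=knave, B=knight, C=knave, D=knave, E=knight, each remaining statement checks out:
  B (knight): "D and E are not the same type" — true. ✓
  C (knave): "B is a knave, and C and B are not the same type" — false. ✓
  D (knave): "E is a knave" — false. ✓
  E (knight): "A is a knight, or else A and B are different types" — true. ✓
This is the unique consistent assignment.

A is a knave, B is a knight, C is a knave, D is a knave, and E is a knight.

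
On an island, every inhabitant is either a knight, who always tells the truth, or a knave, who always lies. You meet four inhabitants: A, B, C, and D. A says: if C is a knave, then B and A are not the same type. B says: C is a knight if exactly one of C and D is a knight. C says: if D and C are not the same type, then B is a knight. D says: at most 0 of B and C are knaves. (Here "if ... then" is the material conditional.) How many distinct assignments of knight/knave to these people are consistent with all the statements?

1

Consistent assignments:
  A=knight, B=knight, C=knight, D=knight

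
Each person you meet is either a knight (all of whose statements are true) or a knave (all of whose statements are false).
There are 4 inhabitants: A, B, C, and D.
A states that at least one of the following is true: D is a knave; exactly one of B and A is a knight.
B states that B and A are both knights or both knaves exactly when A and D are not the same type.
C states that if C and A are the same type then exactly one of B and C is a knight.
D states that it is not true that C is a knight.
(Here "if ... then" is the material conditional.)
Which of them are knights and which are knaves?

Since A is a knight, "at least one of the following is true: D is a knave; exactly one of B and A is a knight" needs to be true, which holds.
B is a knave, so "B and A are both knights or both knaves exactly when A and D are not the same type" must be False — and it is.
C is a knight, and the claim "if C and A are the same type then exactly one of B and C is a knight" is indeed true.
D is a knave, and the claim "it is not true that C is a knight" is indeed False.

A is a knight, B is a knave, C is a knight, and D is a knave.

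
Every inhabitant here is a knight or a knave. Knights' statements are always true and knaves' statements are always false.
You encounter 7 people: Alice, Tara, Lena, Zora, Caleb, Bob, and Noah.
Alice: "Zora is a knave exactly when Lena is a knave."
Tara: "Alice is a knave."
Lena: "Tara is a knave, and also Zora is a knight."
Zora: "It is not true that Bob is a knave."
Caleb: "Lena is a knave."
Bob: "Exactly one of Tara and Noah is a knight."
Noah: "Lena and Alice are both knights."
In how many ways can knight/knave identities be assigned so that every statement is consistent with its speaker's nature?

3

Consistent assignments:
  Alice=knight, Tara=knave, Lena=knight, Zora=knight, Caleb=knave, Bob=knight, Noah=knight
  Alice=knight, Tara=knave, Lena=knave, Zora=knave, Caleb=knight, Bob=knave, Noah=knave
  Alice=knave, Tara=knight, Lena=knave, Zora=knight, Caleb=knight, Bob=knight, Noah=knave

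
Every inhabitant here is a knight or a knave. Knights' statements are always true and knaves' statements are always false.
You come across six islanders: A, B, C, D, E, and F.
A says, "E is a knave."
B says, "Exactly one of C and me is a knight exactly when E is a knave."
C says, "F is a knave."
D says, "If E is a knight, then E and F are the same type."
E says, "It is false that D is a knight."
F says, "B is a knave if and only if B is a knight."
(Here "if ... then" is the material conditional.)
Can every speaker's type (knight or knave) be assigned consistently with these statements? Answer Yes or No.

One consistent assignment: A=knave, B=knight, C=knight, D=knave, E=knight, F=knave.

Yes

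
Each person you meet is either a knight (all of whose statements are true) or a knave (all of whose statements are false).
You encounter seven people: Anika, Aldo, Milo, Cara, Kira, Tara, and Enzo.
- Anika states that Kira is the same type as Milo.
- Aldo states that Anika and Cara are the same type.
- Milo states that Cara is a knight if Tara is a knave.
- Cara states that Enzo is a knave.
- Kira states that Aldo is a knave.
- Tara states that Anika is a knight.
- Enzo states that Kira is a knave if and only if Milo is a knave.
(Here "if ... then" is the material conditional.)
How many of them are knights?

5

The unique consistent assignment is Anika=knight, Aldo=knave, Milo=knight, Cara=knave, Kira=knight, Tara=knight, Enzo=knight.
That has 5 knights.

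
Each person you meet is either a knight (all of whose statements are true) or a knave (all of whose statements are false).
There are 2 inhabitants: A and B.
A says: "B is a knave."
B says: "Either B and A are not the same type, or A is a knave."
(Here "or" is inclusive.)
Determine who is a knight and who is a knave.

A is a knave and B is a knight.

A is a knave, so "B is a knave" must be false — and it is.
As a knight, B's statement "either B and A are not the same type, or A is a knave" should be True; it is.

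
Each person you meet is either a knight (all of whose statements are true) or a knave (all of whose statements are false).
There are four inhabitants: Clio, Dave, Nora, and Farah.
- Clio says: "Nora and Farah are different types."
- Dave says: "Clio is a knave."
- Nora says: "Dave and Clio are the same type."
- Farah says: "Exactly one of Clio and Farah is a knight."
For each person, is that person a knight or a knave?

Knights: Dave. Knaves: Clio, Nora, and Farah.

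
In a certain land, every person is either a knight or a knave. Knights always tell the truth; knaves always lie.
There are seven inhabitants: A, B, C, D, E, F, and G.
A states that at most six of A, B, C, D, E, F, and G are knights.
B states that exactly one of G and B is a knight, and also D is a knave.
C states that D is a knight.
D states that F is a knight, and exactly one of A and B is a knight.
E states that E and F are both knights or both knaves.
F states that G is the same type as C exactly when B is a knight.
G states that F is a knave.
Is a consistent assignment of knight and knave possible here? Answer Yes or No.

Yes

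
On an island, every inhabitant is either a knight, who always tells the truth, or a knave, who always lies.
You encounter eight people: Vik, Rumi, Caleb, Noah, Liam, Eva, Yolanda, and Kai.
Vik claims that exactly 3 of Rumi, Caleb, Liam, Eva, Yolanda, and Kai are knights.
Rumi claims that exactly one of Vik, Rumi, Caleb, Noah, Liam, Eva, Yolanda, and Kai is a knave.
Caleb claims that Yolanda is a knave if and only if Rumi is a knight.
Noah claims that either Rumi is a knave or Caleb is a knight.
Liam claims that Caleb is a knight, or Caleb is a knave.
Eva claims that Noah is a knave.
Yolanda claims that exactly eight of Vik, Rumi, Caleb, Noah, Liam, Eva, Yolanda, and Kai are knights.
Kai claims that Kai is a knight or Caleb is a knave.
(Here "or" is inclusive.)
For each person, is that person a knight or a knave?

Vik is a knave; "exactly 3 of Rumi, Caleb, Liam, Eva, Yolanda, and Kai are knights" is false, as required.
Rumi is a knave, and the claim "exactly one of Vik, Rumi, Caleb, Noah, Liam, Eva, Yolanda, and Kai is a knave" is indeed false.
Caleb (knave): "Yolanda is a knave if and only if Rumi is a knight" — false. ✓
Noah is a knight, so "either Rumi is a knave or Caleb is a knight" must be True — and it is.
Liam is a knight, and the claim "Caleb is a knight, or Caleb is a knave" is indeed True.
Eva is a knave, and the claim "Noah is a knave" is indeed false.
Yolanda (knave): "exactly eight of Vik, Rumi, Caleb, Noah, Liam, Eva, Yolanda, and Kai are knights" — false. ✓
Kai is a knight; "Kai is a knight or Caleb is a knave" is True, as required.

Vik is a knave, Rumi is a knave, Caleb is a knave, Noah is a knight, Liam is a knight, Eva is a knave, Yolanda is a knave, and Kai is a knight.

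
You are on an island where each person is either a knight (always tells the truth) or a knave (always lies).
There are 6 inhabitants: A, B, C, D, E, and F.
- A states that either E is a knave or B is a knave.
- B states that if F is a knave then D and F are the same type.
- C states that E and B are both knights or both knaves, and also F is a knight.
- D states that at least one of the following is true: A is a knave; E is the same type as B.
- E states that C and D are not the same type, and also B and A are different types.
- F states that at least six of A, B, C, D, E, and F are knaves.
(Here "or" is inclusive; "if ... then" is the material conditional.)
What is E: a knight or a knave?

E is a knave.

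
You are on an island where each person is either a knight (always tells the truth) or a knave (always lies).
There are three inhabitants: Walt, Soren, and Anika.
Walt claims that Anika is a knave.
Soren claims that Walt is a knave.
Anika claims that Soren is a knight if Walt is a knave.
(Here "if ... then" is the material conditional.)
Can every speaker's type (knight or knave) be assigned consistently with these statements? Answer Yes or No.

One consistent assignment: Walt=knave, Soren=knight, Anika=knight.

Yes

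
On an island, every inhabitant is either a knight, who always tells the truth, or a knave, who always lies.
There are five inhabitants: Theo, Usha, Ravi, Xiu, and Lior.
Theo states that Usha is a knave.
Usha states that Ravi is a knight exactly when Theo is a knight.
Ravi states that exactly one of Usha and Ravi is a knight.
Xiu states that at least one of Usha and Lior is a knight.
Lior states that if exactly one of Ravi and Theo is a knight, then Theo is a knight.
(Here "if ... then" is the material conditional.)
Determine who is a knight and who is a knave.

Theo is a knight, Usha is a knave, Ravi is a knave, Xiu is a knight, and Lior is a knight.

Suppose Theo is a knave. Then Theo's statement "Usha is a knave" would have to be false. Checking the 16 ways to assign the others, none is consistent with every speaker.
(For instance, with Usha=knave, Ravi=knave, Xiu=knight, Lior=knight, Theo's claim "Usha is a knave" comes out true where it would need to be false.)
So Theo must be a knight, making "Usha is a knave" true. Taking Theo=knight, Usha=knave, Ravi=knave, Xiu=knight, Lior=knight, each remaining statement checks out:
  Usha (knave): "Ravi is a knight exactly when Theo is a knight" — false. ✓
  Ravi (knave): "exactly one of Usha and Ravi is a knight" — false. ✓
  Xiu (knight): "at least one of Usha and Lior is a knight" — true. ✓
  Lior (knight): "if exactly one of Ravi and Theo is a knight, then Theo is a knight" — true. ✓
This is the unique consistent assignment.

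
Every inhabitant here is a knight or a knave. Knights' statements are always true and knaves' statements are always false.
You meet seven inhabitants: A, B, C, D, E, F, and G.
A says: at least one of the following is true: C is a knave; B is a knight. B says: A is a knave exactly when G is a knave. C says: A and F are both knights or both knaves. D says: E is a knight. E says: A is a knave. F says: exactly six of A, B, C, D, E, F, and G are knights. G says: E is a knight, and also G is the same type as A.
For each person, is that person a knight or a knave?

A (knight): "at least one of the following is true: C is a knave; B is a knight" — true. ✓
B (knave): "A is a knave exactly when G is a knave" — False. ✓
C is a knave, and the claim "A and F are both knights or both knaves" is indeed False.
D is a knave, and the claim "E is a knight" is indeed False.
E is a knave; "A is a knave" is False, as required.
F is a knave; "exactly six of A, B, C, D, E, F, and G are knights" is False, as required.
G is a knave, and the claim "E is a knight, and also G is the same type as A" is indeed False.

A is a knight, B is a knave, C is a knave, D is a knave, E is a knave, F is a knave, and G is a knave.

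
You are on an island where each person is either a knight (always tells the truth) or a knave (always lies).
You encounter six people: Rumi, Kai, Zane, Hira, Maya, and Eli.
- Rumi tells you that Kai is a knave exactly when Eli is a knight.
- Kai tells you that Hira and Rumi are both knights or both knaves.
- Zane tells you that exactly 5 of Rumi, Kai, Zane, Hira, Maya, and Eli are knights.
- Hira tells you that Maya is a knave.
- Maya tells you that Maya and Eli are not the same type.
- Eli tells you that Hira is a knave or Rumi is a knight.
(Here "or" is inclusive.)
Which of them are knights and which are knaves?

Rumi is a knave, Kai is a knave, Zane is a knave, Hira is a knight, Maya is a knave, and Eli is a knave.

Rumi is a knave; "Kai is a knave exactly when Eli is a knight" is False, as required.
Since Kai is a knave, "Hira and Rumi are both knights or both knaves" needs to be False, which holds.
Zane is a knave, so "exactly 5 of Rumi, Kai, Zane, Hira, Maya, and Eli are knights" must be False — and it is.
Hira (knight): "Maya is a knave" — true. ✓
As a knave, Maya's statement "Maya and Eli are not the same type" should be False; it is.
Eli is a knave; "Hira is a knave or Rumi is a knight" is False, as required.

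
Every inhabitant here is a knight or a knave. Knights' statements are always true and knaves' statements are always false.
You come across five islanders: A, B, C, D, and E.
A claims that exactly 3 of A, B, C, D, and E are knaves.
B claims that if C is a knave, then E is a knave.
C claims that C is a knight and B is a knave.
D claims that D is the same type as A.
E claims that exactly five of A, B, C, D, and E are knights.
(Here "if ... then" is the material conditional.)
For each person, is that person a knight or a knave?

A is a knight, B is a knight, C is a knave, D is a knave, and E is a knave.

A (knight): "exactly 3 of A, B, C, D, and E are knaves" — true. ✓
B (knight): "if C is a knave, then E is a knave" — true. ✓
C is a knave; "C is a knight and B is a knave" is false, as required.
As a knave, D's statement "D is the same type as A" should be false; it is.
E is a knave; "exactly five of A, B, C, D, and E are knights" is false, as required.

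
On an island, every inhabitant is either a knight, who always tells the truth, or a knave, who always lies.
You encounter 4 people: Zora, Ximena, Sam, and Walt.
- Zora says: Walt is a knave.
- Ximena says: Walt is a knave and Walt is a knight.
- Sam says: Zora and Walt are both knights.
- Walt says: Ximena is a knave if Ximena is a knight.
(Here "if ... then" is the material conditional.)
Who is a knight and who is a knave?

Zora is a knave, Ximena is a knave, Sam is a knave, and Walt is a knight.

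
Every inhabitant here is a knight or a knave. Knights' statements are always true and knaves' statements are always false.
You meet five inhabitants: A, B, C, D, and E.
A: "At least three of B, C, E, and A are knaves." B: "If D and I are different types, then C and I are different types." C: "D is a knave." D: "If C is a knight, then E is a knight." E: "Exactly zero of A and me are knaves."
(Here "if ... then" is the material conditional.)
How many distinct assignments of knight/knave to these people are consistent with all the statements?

Consistent assignments:
  A=knight, B=knave, C=knave, D=knight, E=knave

1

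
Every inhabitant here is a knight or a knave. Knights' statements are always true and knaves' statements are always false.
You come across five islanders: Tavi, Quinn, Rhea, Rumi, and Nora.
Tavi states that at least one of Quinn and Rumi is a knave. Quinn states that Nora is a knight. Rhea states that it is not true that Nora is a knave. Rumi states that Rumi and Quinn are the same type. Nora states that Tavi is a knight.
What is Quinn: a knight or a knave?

Quinn is a knight.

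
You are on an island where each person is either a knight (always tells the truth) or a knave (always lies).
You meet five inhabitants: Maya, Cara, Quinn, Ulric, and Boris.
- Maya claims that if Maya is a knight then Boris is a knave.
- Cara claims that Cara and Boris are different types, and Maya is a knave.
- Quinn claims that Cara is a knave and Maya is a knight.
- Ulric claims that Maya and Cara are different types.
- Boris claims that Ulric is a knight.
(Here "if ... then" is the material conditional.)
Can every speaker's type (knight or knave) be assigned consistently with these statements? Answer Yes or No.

No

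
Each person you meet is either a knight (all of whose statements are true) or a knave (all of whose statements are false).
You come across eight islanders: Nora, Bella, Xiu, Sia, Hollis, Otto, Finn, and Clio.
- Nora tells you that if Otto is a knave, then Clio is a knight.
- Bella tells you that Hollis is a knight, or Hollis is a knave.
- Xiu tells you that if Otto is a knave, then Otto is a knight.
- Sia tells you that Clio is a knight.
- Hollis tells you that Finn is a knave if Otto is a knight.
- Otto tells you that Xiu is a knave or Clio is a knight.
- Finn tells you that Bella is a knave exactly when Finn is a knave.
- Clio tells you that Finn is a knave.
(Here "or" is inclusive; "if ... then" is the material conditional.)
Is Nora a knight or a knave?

Nora is a knight.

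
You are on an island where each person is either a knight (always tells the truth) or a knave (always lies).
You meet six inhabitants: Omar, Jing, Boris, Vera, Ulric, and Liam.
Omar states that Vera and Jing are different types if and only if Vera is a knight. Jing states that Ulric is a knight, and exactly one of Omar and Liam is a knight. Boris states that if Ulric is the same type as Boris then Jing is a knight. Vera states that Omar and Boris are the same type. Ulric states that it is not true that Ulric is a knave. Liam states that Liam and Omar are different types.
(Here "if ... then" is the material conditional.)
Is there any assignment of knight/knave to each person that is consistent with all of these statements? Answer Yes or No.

Yes

One consistent assignment: Omar=knave, Jing=knight, Boris=knight, Vera=knave, Ulric=knight, Liam=knight.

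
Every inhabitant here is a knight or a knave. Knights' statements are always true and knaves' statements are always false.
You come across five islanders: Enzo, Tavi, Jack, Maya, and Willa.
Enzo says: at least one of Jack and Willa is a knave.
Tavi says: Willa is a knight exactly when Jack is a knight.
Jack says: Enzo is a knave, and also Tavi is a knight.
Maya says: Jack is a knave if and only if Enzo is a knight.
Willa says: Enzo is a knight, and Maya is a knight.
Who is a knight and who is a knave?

Enzo is a knight, Tavi is a knave, Jack is a knave, Maya is a knight, and Willa is a knight.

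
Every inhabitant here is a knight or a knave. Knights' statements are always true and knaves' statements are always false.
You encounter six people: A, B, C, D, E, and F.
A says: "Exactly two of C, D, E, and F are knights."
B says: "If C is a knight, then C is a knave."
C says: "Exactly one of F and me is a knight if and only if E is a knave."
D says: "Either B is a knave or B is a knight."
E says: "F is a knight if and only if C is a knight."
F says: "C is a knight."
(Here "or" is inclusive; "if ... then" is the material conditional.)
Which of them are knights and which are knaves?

Knights: C, D, E, and F. Knaves: A and B.

A (knave): "exactly two of C, D, E, and F are knights" — False. ✓
B is a knave, so "if C is a knight, then C is a knave" must be False — and it is.
Since C is a knight, "exactly one of F and me is a knight if and only if E is a knave" needs to be true, which holds.
D is a knight, and the claim "either B is a knave or B is a knight" is indeed true.
As a knight, E's statement "F is a knight if and only if C is a knight" should be true; it is.
F (knight): "C is a knight" — true. ✓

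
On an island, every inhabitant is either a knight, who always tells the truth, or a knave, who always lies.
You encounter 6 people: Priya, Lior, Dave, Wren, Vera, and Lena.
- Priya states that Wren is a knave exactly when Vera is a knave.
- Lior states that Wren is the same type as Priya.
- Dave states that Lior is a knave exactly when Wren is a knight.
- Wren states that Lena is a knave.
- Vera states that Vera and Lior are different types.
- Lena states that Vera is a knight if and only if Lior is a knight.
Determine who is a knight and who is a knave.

Priya is a knight, Lior is a knave, Dave is a knave, Wren is a knave, Vera is a knave, and Lena is a knight.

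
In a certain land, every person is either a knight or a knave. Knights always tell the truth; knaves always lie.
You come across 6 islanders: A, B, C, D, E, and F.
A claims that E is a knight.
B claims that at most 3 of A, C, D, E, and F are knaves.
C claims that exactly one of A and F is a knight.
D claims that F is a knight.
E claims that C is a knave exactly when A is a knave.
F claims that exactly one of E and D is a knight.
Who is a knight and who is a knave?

Knights: B, C, D, and F. Knaves: A and E.

Since A is a knave, "E is a knight" needs to be False, which holds.
B is a knight; "at most 3 of A, C, D, E, and F are knaves" is true, as required.
C (knight): "exactly one of A and F is a knight" — true. ✓
Since D is a knight, "F is a knight" needs to be true, which holds.
As a knave, E's statement "C is a knave exactly when A is a knave" should be False; it is.
F (knight): "exactly one of E and D is a knight" — true. ✓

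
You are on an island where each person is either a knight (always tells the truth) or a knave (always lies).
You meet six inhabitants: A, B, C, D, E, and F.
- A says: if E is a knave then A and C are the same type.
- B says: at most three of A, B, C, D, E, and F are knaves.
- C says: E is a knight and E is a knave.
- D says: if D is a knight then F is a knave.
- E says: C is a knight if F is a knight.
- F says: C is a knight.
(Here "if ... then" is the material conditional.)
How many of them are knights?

The unique consistent assignment is A=knight, B=knight, C=knave, D=knight, E=knight, F=knave.
That has 4 knights.

4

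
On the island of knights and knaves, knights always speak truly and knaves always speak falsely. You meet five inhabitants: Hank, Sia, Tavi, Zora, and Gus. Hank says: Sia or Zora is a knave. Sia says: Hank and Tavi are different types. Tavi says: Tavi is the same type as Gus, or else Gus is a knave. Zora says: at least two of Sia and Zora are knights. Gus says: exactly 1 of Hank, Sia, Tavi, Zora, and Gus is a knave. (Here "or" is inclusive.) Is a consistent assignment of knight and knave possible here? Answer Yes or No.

One consistent assignment: Hank=knight, Sia=knave, Tavi=knight, Zora=knave, Gus=knave.

Yes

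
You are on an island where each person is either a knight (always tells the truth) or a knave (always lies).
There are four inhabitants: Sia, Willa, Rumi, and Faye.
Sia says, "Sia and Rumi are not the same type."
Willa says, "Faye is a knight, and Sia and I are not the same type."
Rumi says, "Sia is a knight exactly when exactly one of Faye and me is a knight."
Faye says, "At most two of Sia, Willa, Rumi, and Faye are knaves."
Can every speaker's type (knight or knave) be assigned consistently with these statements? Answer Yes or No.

Yes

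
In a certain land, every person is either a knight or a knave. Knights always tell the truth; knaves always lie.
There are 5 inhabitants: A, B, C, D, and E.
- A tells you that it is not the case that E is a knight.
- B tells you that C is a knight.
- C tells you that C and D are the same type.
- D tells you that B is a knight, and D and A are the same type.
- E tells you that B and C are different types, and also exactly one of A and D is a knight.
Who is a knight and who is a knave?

A is a knight, B is a knight, C is a knight, D is a knight, and E is a knave.

Suppose A is a knave. Then A's statement "it is not the case that E is a knight" would have to be false. Checking the 16 ways to assign the others, none is consistent with every speaker.
(For instance, with B=knight, C=knight, D=knight, E=knave, A's claim "it is not the case that E is a knight" comes out true where it would need to be false.)
So A must be a knight, making "it is not the case that E is a knight" true. Taking A=knight, B=knight, C=knight, D=knight, E=knave, each remaining statement checks out:
  B (knight): "C is a knight" — true. ✓
  C (knight): "C and D are the same type" — true. ✓
  D (knight): "B is a knight, and D and A are the same type" — true. ✓
  E (knave): "B and C are different types, and also exactly one of A and D is a knight" — false. ✓
This is the unique consistent assignment.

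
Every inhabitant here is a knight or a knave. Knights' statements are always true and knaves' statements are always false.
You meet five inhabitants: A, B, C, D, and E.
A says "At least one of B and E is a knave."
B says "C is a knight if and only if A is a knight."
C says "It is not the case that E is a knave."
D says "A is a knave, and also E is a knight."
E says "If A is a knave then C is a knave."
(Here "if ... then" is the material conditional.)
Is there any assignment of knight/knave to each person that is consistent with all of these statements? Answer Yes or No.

No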